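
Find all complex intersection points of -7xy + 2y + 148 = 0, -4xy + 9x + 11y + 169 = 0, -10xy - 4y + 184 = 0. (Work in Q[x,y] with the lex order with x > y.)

Compute a lex Gröbner basis by Buchberger's algorithm.
f_1 = -7xy + 2y + 148, LT = xy.
f_2 = -4xy + 9x + 11y + 169, LT = xy.
f_3 = -10xy - 4y + 184, LT = xy.

S(f_1,f_2): lcm = xy. S = 9/4x + 69/28y + 591/28.
  reduce S modulo (f_1, f_2, f_3):
  remainder 9/4x + 69/28y + 591/28 ≠ 0; add h_4 = 9/4x + 69/28y + 591/28 to the basis.

S(f_1,f_3): lcm = xy. S = -24/35y - 96/35.
  reduce S modulo (f_1, f_2, f_3, h_4):
  remainder -24/35y - 96/35 ≠ 0; add h_5 = -24/35y - 96/35 to the basis.

The other S-polynomials (S(f_2,f_3), S(f_1,h_4), S(f_2,h_4), S(f_3,h_4), S(f_1,h_5), S(f_2,h_5), S(f_3,h_5), S(h_4,h_5)) all reduce to 0 modulo the current basis, so we have a Gröbner basis.
Inter-reduce: drop elements whose leading term is divisible by another's, tail-reduce, and make monic.
Reduced Gröbner basis: {x + 5, y + 4}.

The lex basis is triangular: the last element involves only y. Solving y + 4 = 0 gives y ∈ {-4}; substituting each value into the earlier elements determines the remaining variables.
  y = -4: the earlier basis element becomes x + 5 = 0, giving x = -5 — point (-5, -4).
Zero-dimensionality of the ideal guarantees finitely many solutions over ℂ.

{(-5, -4)}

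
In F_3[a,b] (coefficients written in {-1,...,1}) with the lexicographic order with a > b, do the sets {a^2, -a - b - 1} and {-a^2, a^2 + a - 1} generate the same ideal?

Two ideals are equal iff their reduced Gröbner bases coincide (the reduced basis is unique for a fixed ordering).
Buchberger on the first generating set:
f_1 = a^2, LT = a^2.
f_2 = -a - b - 1, LT = a.

S(f_1,f_2): lcm = a^2. S = -ab - a.
  reduce S modulo (f_1, f_2):
  remainder b^2 - b + 1 ≠ 0; add g_3 = b^2 - b + 1 to the basis.

The other S-polynomials (S(f_1,g_3), S(f_2,g_3)) all reduce to 0 modulo the current basis, so we have a Gröbner basis.
Inter-reduce: drop elements whose leading term is divisible by another's, tail-reduce, and make monic.
Reduced Gröbner basis: {a + b + 1, b^2 - b + 1}.

Buchberger on the second generating set:
h_1 = -a^2, LT = a^2.
h_2 = a^2 + a - 1, LT = a^2.

S(h_1,h_2): lcm = a^2. S = -a + 1.
  reduce S modulo (h_1, h_2):
  remainder -a + 1 ≠ 0; add k_3 = -a + 1 to the basis.

S(h_1,k_3): lcm = a^2. S = a.
  reduce S modulo (h_1, h_2, k_3):
  remainder 1 ≠ 0; add k_4 = 1 to the basis.

The other S-polynomials (S(h_2,k_3), S(h_1,k_4), S(h_2,k_4), S(k_3,k_4)) all reduce to 0 modulo the current basis, so we have a Gröbner basis.
Inter-reduce: drop elements whose leading term is divisible by another's, tail-reduce, and make monic.
Reduced Gröbner basis: {1}.

Since the reduced bases disagree, the two ideals are not the same.

No, the ideals differ.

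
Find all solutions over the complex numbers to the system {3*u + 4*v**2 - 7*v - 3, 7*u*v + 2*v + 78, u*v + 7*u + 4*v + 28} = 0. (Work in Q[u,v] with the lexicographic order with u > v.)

Compute a lex Gröbner basis by Buchberger's algorithm.
f_1 = 3*u + 4*v**2 - 7*v - 3, LT = u.
f_2 = 7*u*v + 2*v + 78, LT = u*v.
f_3 = u*v + 7*u + 4*v + 28, LT = u*v.

S(f_1,f_2): lcm = u*v. S = 4/3*v**3 - 7/3*v**2 - 9/7*v - 78/7.
  leading term v**3: no divisor's leading term divides it; move 4/3*v**3 to the remainder.
  leading term v**2: no divisor's leading term divides it; move -7/3*v**2 to the remainder.
  leading term v: no divisor's leading term divides it; move -9/7*v to the remainder.
  leading term 1: no divisor's leading term divides it; move -78/7 to the remainder.
  remainder 4/3*v**3 - 7/3*v**2 - 9/7*v - 78/7 ≠ 0; add h_4 = 4/3*v**3 - 7/3*v**2 - 9/7*v - 78/7 to the basis.

S(f_1,f_3): lcm = u*v. S = -7*u + 4/3*v**3 - 7/3*v**2 - 5*v - 28.
  leading term u: subtract (-7/3)·f_1 from -7*u + 4/3*v**3 - 7/3*v**2 - 5*v - 28 → 4/3*v**3 + 7*v**2 - 64/3*v - 35
  leading term v**3: subtract (1)·h_4 from 4/3*v**3 + 7*v**2 - 64/3*v - 35 → 28/3*v**2 - 421/21*v - 167/7
  leading term v**2: no divisor's leading term divides it; move 28/3*v**2 to the remainder.
  leading term v: no divisor's leading term divides it; move -421/21*v to the remainder.
  leading term 1: no divisor's leading term divides it; move -167/7 to the remainder.
  remainder 28/3*v**2 - 421/21*v - 167/7 ≠ 0; add h_5 = 28/3*v**2 - 421/21*v - 167/7 to the basis.

S(f_2,f_3): lcm = u*v. S = -7*u - 26/7*v - 118/7.
  leading term u: subtract (-7/3)·f_1 from -7*u - 26/7*v - 118/7 → 28/3*v**2 - 421/21*v - 167/7
  leading term v**2: subtract (1)·h_5 from 28/3*v**2 - 421/21*v - 167/7 → 0
  remainder 0.

S(f_1,h_4): leading monomials are coprime, so the S-polynomial reduces to 0 (Buchberger's first criterion).
S(f_2,h_4): lcm = u*v**3. S = 7/4*u*v**2 + 27/28*u*v + 117/14*u + 2/7*v**3 + 78/7*v**2.
  leading term u*v**2: subtract (7/12*v**2)·f_1 from 7/4*u*v**2 + 27/28*u*v + 117/14*u + 2/7*v**3 + 78/7*v**2 → 27/28*u*v + 117/14*u - 7/3*v**4 + 367/84*v**3 + 361/28*v**2
  leading term u*v: subtract (9/28*v)·f_1 from 27/28*u*v + 117/14*u - 7/3*v**4 + 367/84*v**3 + 361/28*v**2 → 117/14*u - 7/3*v**4 + 37/12*v**3 + 106/7*v**2 + 27/28*v
  leading term u: subtract (39/14)·f_1 from 117/14*u - 7/3*v**4 + 37/12*v**3 + 106/7*v**2 + 27/28*v → -7/3*v**4 + 37/12*v**3 + 4*v**2 + 573/28*v + 117/14
  leading term v**4: subtract (-7/4*v)·h_4 from -7/3*v**4 + 37/12*v**3 + 4*v**2 + 573/28*v + 117/14 → -v**3 + 7/4*v**2 + 27/28*v + 117/14
  leading term v**3: subtract (-3/4)·h_4 from -v**3 + 7/4*v**2 + 27/28*v + 117/14 → 0
  remainder 0.

S(f_3,h_4): lcm = u*v**3. S = 35/4*u*v**2 + 27/28*u*v + 117/14*u + 4*v**3 + 28*v**2.
  leading term u*v**2: subtract (35/12*v**2)·f_1 from 35/4*u*v**2 + 27/28*u*v + 117/14*u + 4*v**3 + 28*v**2 → 27/28*u*v + 117/14*u - 35/3*v**4 + 293/12*v**3 + 147/4*v**2
  leading term u*v: subtract (9/28*v)·f_1 from 27/28*u*v + 117/14*u - 35/3*v**4 + 293/12*v**3 + 147/4*v**2 → 117/14*u - 35/3*v**4 + 1943/84*v**3 + 39*v**2 + 27/28*v
  leading term u: subtract (39/14)·f_1 from 117/14*u - 35/3*v**4 + 1943/84*v**3 + 39*v**2 + 27/28*v → -35/3*v**4 + 1943/84*v**3 + 195/7*v**2 + 573/28*v + 117/14
  leading term v**4: subtract (-35/4*v)·h_4 from -35/3*v**4 + 1943/84*v**3 + 195/7*v**2 + 573/28*v + 117/14 → 19/7*v**3 + 465/28*v**2 - 2157/28*v + 117/14
  leading term v**3: subtract (57/28)·h_4 from 19/7*v**3 + 465/28*v**2 - 2157/28*v + 117/14 → 299/14*v**2 - 7293/98*v + 1521/49
  leading term v**2: subtract (897/392)·h_5 from 299/14*v**2 - 7293/98*v + 1521/49 → -78325/2744*v + 234975/2744
  leading term v: no divisor's leading term divides it; move -78325/2744*v to the remainder.
  leading term 1: no divisor's leading term divides it; move 234975/2744 to the remainder.
  remainder -78325/2744*v + 234975/2744 ≠ 0; add h_6 = -78325/2744*v + 234975/2744 to the basis.

S(f_1,h_5): leading monomials are coprime, so the S-polynomial reduces to 0 (Buchberger's first criterion).
S(f_2,h_5): lcm = u*v**2. S = 421/196*u*v + 501/196*u + 2/7*v**2 + 78/7*v.
  leading term u*v: subtract (421/588*v)·f_1 from 421/196*u*v + 501/196*u + 2/7*v**2 + 78/7*v → 501/196*u - 421/147*v**3 + 445/84*v**2 + 2605/196*v
  leading term u: subtract (167/196)·f_1 from 501/196*u - 421/147*v**3 + 445/84*v**2 + 2605/196*v → -421/147*v**3 + 1111/588*v**2 + 1887/98*v + 501/196
  leading term v**3: subtract (-421/196)·h_4 from -421/147*v**3 + 1111/588*v**2 + 1887/98*v + 501/196 → -153/49*v**2 + 22629/1372*v - 29331/1372
  leading term v**2: subtract (-459/1372)·h_5 from -153/49*v**2 + 22629/1372*v - 29331/1372 → 46995/4802*v - 140985/4802
  leading term v: subtract (-12/35)·h_6 from 46995/4802*v - 140985/4802 → 0
  remainder 0.

S(f_3,h_5): lcm = u*v**2. S = 1793/196*u*v + 501/196*u + 4*v**2 + 28*v.
  leading term u*v: subtract (1793/588*v)·f_1 from 1793/196*u*v + 501/196*u + 4*v**2 + 28*v → 501/196*u - 1793/147*v**3 + 2129/84*v**2 + 7281/196*v
  leading term u: subtract (167/196)·f_1 from 501/196*u - 1793/147*v**3 + 2129/84*v**2 + 7281/196*v → -1793/147*v**3 + 12899/588*v**2 + 4225/98*v + 501/196
  leading term v**3: subtract (-1793/196)·h_4 from -1793/147*v**3 + 12899/588*v**2 + 4225/98*v + 501/196 → 29/49*v**2 + 43013/1372*v - 136347/1372
  leading term v**2: subtract (87/1372)·h_5 from 29/49*v**2 + 43013/1372*v - 136347/1372 → 78325/2401*v - 234975/2401
  leading term v: subtract (-8/7)·h_6 from 78325/2401*v - 234975/2401 → 0
  remainder 0.

S(h_4,h_5): lcm = v**3. S = 39/98*v**2 + 78/49*v - 117/14.
  leading term v**2: subtract (117/2744)·h_5 from 39/98*v**2 + 78/49*v - 117/14 → 46995/19208*v - 140985/19208
  leading term v: subtract (-3/35)·h_6 from 46995/19208*v - 140985/19208 → 0
  remainder 0.

S(f_1,h_6): leading monomials are coprime, so the S-polynomial reduces to 0 (Buchberger's first criterion).
S(f_2,h_6): lcm = u*v. S = 3*u + 2/7*v + 78/7.
  leading term u: subtract (1)·f_1 from 3*u + 2/7*v + 78/7 → -4*v**2 + 51/7*v + 99/7
  leading term v**2: subtract (-3/7)·h_5 from -4*v**2 + 51/7*v + 99/7 → -64/49*v + 192/49
  leading term v: subtract (3584/78325)·h_6 from -64/49*v + 192/49 → 0
  remainder 0.

S(f_3,h_6): lcm = u*v. S = 10*u + 4*v + 28.
  leading term u: subtract (10/3)·f_1 from 10*u + 4*v + 28 → -40/3*v**2 + 82/3*v + 38
  leading term v**2: subtract (-10/7)·h_5 from -40/3*v**2 + 82/3*v + 38 → -64/49*v + 192/49
  leading term v: subtract (3584/78325)·h_6 from -64/49*v + 192/49 → 0
  remainder 0.

S(h_4,h_6): lcm = v**3. S = 5/4*v**2 - 27/28*v - 117/14.
  leading term v**2: subtract (15/112)·h_5 from 5/4*v**2 - 27/28*v - 117/14 → 1349/784*v - 4047/784
  leading term v: subtract (-9443/156650)·h_6 from 1349/784*v - 4047/784 → 0
  remainder 0.

S(h_5,h_6): lcm = v**2. S = 167/196*v - 501/196.
  leading term v: subtract (-2338/78325)·h_6 from 167/196*v - 501/196 → 0
  remainder 0.

Every S-polynomial of the final basis reduces to 0, so we have a Gröbner basis.
Inter-reduce: drop elements whose leading term is divisible by another's, tail-reduce, and make monic.
Reduced Gröbner basis: {u + 4, v - 3}.

The lex basis is triangular: the last element involves only v. Solving v - 3 = 0 gives v ∈ {3}; substituting each value into the earlier elements determines the remaining variables.
  v = 3: the earlier basis element becomes u + 4 = 0, giving u = -4 — point (-4, 3).
Check: every point annihilates each of the original generators.
Zero-dimensionality of the ideal guarantees finitely many solutions over ℂ.

{(-4, 3)}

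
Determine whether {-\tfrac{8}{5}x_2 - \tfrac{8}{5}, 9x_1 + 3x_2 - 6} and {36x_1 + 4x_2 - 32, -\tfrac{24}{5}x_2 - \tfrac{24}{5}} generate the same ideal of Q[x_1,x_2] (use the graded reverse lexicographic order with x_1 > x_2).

Yes, the ideals are equal.

Two ideals are equal iff their reduced Gröbner bases coincide (the reduced basis is unique for a fixed ordering).
Buchberger on the first generating set:
f_1 = -\tfrac{8}{5}x_2 - \tfrac{8}{5}, LT = x_2.
f_2 = 9x_1 + 3x_2 - 6, LT = x_1.

The S-polynomials (S(f_1,f_2)) all reduce to 0 modulo the current basis, so we have a Gröbner basis.
Inter-reduce: drop elements whose leading term is divisible by another's, tail-reduce, and make monic.
Reduced Gröbner basis: {x_1 - 1, x_2 + 1}.

Buchberger on the second generating set:
h_1 = 36x_1 + 4x_2 - 32, LT = x_1.
h_2 = -\tfrac{24}{5}x_2 - \tfrac{24}{5}, LT = x_2.

The S-polynomials (S(h_1,h_2)) all reduce to 0 modulo the current basis, so we have a Gröbner basis.
Inter-reduce: drop elements whose leading term is divisible by another's, tail-reduce, and make monic.
Reduced Gröbner basis: {x_1 - 1, x_2 + 1}.

The two bases agree; hence the ideals are identical.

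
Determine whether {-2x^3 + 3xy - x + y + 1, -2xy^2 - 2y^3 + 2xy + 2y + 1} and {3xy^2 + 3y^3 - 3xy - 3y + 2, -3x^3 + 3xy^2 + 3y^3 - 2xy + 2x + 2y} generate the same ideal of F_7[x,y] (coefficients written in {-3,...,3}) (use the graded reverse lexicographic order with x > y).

Yes, the ideals are equal.

Two ideals are equal iff their reduced Gröbner bases coincide (the reduced basis is unique for a fixed ordering).
Buchberger on the first generating set:
f_1 = -2x^3 + 3xy - x + y + 1, LT = x^3.
f_2 = -2xy^2 - 2y^3 + 2xy + 2y + 1, LT = xy^2.

S(f_1,f_2): lcm = x^3y^2. S = -x^2y^3 + x^3y + 2xy^3 + x^2y - 3xy^2 + 3y^3 - 3x^2 + 3y^2.
  leading term x^2y^3: subtract (-3xy)·f_2 from -x^2y^3 + x^3y + 2xy^3 + x^2y - 3xy^2 + 3y^3 - 3x^2 + 3y^2 → xy^4 + x^3y - x^2y^2 + 2xy^3 + x^2y + 3xy^2 + 3y^3 - 3x^2 + 3xy + 3y^2
  leading term xy^4: subtract (3y^2)·f_2 from xy^4 + x^3y - x^2y^2 + 2xy^3 + x^2y + 3xy^2 + 3y^3 - 3x^2 + 3xy + 3y^2 → -y^5 + x^3y - x^2y^2 + 3xy^3 + x^2y + 3xy^2 - 3y^3 - 3x^2 + 3xy
  leading term y^5: no divisor's leading term divides it; move -y^5 to the remainder.
  leading term x^3y: subtract (3y)·f_1 from x^3y - x^2y^2 + 3xy^3 + x^2y + 3xy^2 - 3y^3 - 3x^2 + 3xy → -x^2y^2 + 3xy^3 + x^2y + xy^2 - 3y^3 - 3x^2 - xy - 3y^2 - 3y
  leading term x^2y^2: subtract (-3x)·f_2 from -x^2y^2 + 3xy^3 + x^2y + xy^2 - 3y^3 - 3x^2 - xy - 3y^2 - 3y → -3xy^3 + xy^2 - 3y^3 - 3x^2 - 2xy - 3y^2 + 3x - 3y
  leading term xy^3: subtract (-2y)·f_2 from -3xy^3 + xy^2 - 3y^3 - 3x^2 - 2xy - 3y^2 + 3x - 3y → 3y^4 - 2xy^2 - 3y^3 - 3x^2 - 2xy + y^2 + 3x - y
  leading term y^4: no divisor's leading term divides it; move 3y^4 to the remainder.
  leading term xy^2: subtract (1)·f_2 from -2xy^2 - 3y^3 - 3x^2 - 2xy + y^2 + 3x - y → -y^3 - 3x^2 + 3xy + y^2 + 3x - 3y - 1
  leading term y^3: no divisor's leading term divides it; move -y^3 to the remainder.
  leading term x^2: no divisor's leading term divides it; move -3x^2 to the remainder.
  leading term xy: no divisor's leading term divides it; move 3xy to the remainder.
  leading term y^2: no divisor's leading term divides it; move y^2 to the remainder.
  leading term x: no divisor's leading term divides it; move 3x to the remainder.
  leading term y: no divisor's leading term divides it; move -3y to the remainder.
  leading term 1: no divisor's leading term divides it; move -1 to the remainder.
  remainder -y^5 + 3y^4 - y^3 - 3x^2 + 3xy + y^2 + 3x - 3y - 1 ≠ 0; add g_3 = -y^5 + 3y^4 - y^3 - 3x^2 + 3xy + y^2 + 3x - 3y - 1 to the basis.

The other S-polynomials (S(f_1,g_3), S(f_2,g_3)) all reduce to 0 modulo the current basis, so we have a Gröbner basis.
Inter-reduce: drop elements whose leading term is divisible by another's, tail-reduce, and make monic.
Reduced Gröbner basis: {y^5 - 3y^4 + y^3 + 3x^2 - 3xy - y^2 - 3x + 3y + 1, x^3 + 2xy - 3x + 3y + 3, xy^2 + y^3 - xy - y + 3}.

Buchberger on the second generating set:
h_1 = 3xy^2 + 3y^3 - 3xy - 3y + 2, LT = xy^2.
h_2 = -3x^3 + 3xy^2 + 3y^3 - 2xy + 2x + 2y, LT = x^3.

S(h_1,h_2): lcm = x^3y^2. S = x^2y^3 + xy^4 + y^5 - x^3y - 3xy^3 - x^2y + 3xy^2 + 3y^3 + 3x^2.
  leading term x^2y^3: subtract (-2xy)·h_1 from x^2y^3 + xy^4 + y^5 - x^3y - 3xy^3 - x^2y + 3xy^2 + 3y^3 + 3x^2 → y^5 - x^3y + x^2y^2 - 3xy^3 - x^2y - 3xy^2 + 3y^3 + 3x^2 - 3xy
  leading term y^5: no divisor's leading term divides it; move y^5 to the remainder.
  leading term x^3y: subtract (-2y)·h_2 from -x^3y + x^2y^2 - 3xy^3 - x^2y - 3xy^2 + 3y^3 + 3x^2 - 3xy → x^2y^2 + 3xy^3 - y^4 - x^2y + 3y^3 + 3x^2 + xy - 3y^2
  leading term x^2y^2: subtract (-2x)·h_1 from x^2y^2 + 3xy^3 - y^4 - x^2y + 3y^3 + 3x^2 + xy - 3y^2 → 2xy^3 - y^4 + 3y^3 + 3x^2 + 2xy - 3y^2 - 3x
  leading term xy^3: subtract (3y)·h_1 from 2xy^3 - y^4 + 3y^3 + 3x^2 + 2xy - 3y^2 - 3x → -3y^4 + 2xy^2 + 3y^3 + 3x^2 + 2xy - y^2 - 3x + y
  leading term y^4: no divisor's leading term divides it; move -3y^4 to the remainder.
  leading term xy^2: subtract (3)·h_1 from 2xy^2 + 3y^3 + 3x^2 + 2xy - y^2 - 3x + y → y^3 + 3x^2 - 3xy - y^2 - 3x + 3y + 1
  leading term y^3: no divisor's leading term divides it; move y^3 to the remainder.
  leading term x^2: no divisor's leading term divides it; move 3x^2 to the remainder.
  leading term xy: no divisor's leading term divides it; move -3xy to the remainder.
  leading term y^2: no divisor's leading term divides it; move -y^2 to the remainder.
  leading term x: no divisor's leading term divides it; move -3x to the remainder.
  leading term y: no divisor's leading term divides it; move 3y to the remainder.
  leading term 1: no divisor's leading term divides it; move 1 to the remainder.
  remainder y^5 - 3y^4 + y^3 + 3x^2 - 3xy - y^2 - 3x + 3y + 1 ≠ 0; add k_3 = y^5 - 3y^4 + y^3 + 3x^2 - 3xy - y^2 - 3x + 3y + 1 to the basis.

The other S-polynomials (S(h_1,k_3), S(h_2,k_3)) all reduce to 0 modulo the current basis, so we have a Gröbner basis.
Inter-reduce: drop elements whose leading term is divisible by another's, tail-reduce, and make monic.
Reduced Gröbner basis: {y^5 - 3y^4 + y^3 + 3x^2 - 3xy - y^2 - 3x + 3y + 1, x^3 + 2xy - 3x + 3y + 3, xy^2 + y^3 - xy - y + 3}.

Same reduced basis, so the two generating sets span the same ideal.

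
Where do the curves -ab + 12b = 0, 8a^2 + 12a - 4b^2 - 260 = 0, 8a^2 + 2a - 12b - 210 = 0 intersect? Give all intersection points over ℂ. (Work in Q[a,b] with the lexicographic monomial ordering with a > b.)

{(5, 0)}

Compute a lex Gröbner basis by Buchberger's algorithm.
f_1 = -ab + 12b, LT = ab.
f_2 = 8a^2 + 12a - 4b^2 - 260, LT = a^2.
f_3 = 8a^2 + 2a - 12b - 210, LT = a^2.

S(f_1,f_2): lcm = a^2b. S = -27/2ab + 1/2b^3 + 65/2b.
  leading term ab: subtract (27/2)·f_1 from -27/2ab + 1/2b^3 + 65/2b → 1/2b^3 - 259/2b
  leading term b^3: no divisor's leading term divides it; move 1/2b^3 to the remainder.
  leading term b: no divisor's leading term divides it; move -259/2b to the remainder.
  remainder 1/2b^3 - 259/2b ≠ 0; add h_4 = 1/2b^3 - 259/2b to the basis.

S(f_1,f_3): lcm = a^2b. S = -49/4ab + 3/2b^2 + 105/4b.
  leading term ab: subtract (49/4)·f_1 from -49/4ab + 3/2b^2 + 105/4b → 3/2b^2 - 483/4b
  leading term b^2: no divisor's leading term divides it; move 3/2b^2 to the remainder.
  leading term b: no divisor's leading term divides it; move -483/4b to the remainder.
  remainder 3/2b^2 - 483/4b ≠ 0; add h_5 = 3/2b^2 - 483/4b to the basis.

S(f_2,f_3): lcm = a^2. S = 5/4a - 1/2b^2 + 3/2b - 25/4.
  leading term a: no divisor's leading term divides it; move 5/4a to the remainder.
  leading term b^2: subtract (-1/3)·h_5 from -1/2b^2 + 3/2b - 25/4 → -155/4b - 25/4
  leading term b: no divisor's leading term divides it; move -155/4b to the remainder.
  leading term 1: no divisor's leading term divides it; move -25/4 to the remainder.
  remainder 5/4a - 155/4b - 25/4 ≠ 0; add h_6 = 5/4a - 155/4b - 25/4 to the basis.

S(f_1,h_4): lcm = ab^3. S = 259ab - 12b^3.
  leading term ab: subtract (-259)·f_1 from 259ab - 12b^3 → -12b^3 + 3108b
  leading term b^3: subtract (-24)·h_4 from -12b^3 + 3108b → 0
  remainder 0.

S(f_2,h_4): leading monomials are coprime, so the S-polynomial reduces to 0 (Buchberger's first criterion).
S(f_3,h_4): leading monomials are coprime, so the S-polynomial reduces to 0 (Buchberger's first criterion).
S(f_1,h_5): lcm = ab^2. S = 161/2ab - 12b^2.
  leading term ab: subtract (-161/2)·f_1 from 161/2ab - 12b^2 → -12b^2 + 966b
  leading term b^2: subtract (-8)·h_5 from -12b^2 + 966b → 0
  remainder 0.

S(f_2,h_5): leading monomials are coprime, so the S-polynomial reduces to 0 (Buchberger's first criterion).
S(f_3,h_5): leading monomials are coprime, so the S-polynomial reduces to 0 (Buchberger's first criterion).
S(h_4,h_5): lcm = b^3. S = 161/2b^2 - 259b.
  leading term b^2: subtract (161/3)·h_5 from 161/2b^2 - 259b → 24885/4b
  leading term b: no divisor's leading term divides it; move 24885/4b to the remainder.
  remainder 24885/4b ≠ 0; add h_7 = 24885/4b to the basis.

S(f_1,h_6): lcm = ab. S = 31b^2 - 7b.
  leading term b^2: subtract (62/3)·h_5 from 31b^2 - 7b → 4977/2b
  leading term b: subtract (2/5)·h_7 from 4977/2b → 0
  remainder 0.

S(f_2,h_6): lcm = a^2. S = 31ab + 13/2a - 1/2b^2 - 65/2.
  leading term ab: subtract (-31)·f_1 from 31ab + 13/2a - 1/2b^2 - 65/2 → 13/2a - 1/2b^2 + 372b - 65/2
  leading term a: subtract (26/5)·h_6 from 13/2a - 1/2b^2 + 372b - 65/2 → -1/2b^2 + 1147/2b
  leading term b^2: subtract (-1/3)·h_5 from -1/2b^2 + 1147/2b → 2133/4b
  leading term b: subtract (3/35)·h_7 from 2133/4b → 0
  remainder 0.

S(f_3,h_6): lcm = a^2. S = 31ab + 21/4a - 3/2b - 105/4.
  leading term ab: subtract (-31)·f_1 from 31ab + 21/4a - 3/2b - 105/4 → 21/4a + 741/2b - 105/4
  leading term a: subtract (21/5)·h_6 from 21/4a + 741/2b - 105/4 → 2133/4b
  leading term b: subtract (3/35)·h_7 from 2133/4b → 0
  remainder 0.

S(h_4,h_6): leading monomials are coprime, so the S-polynomial reduces to 0 (Buchberger's first criterion).
S(h_5,h_6): leading monomials are coprime, so the S-polynomial reduces to 0 (Buchberger's first criterion).
S(f_1,h_7): lcm = ab. S = -12b.
  leading term b: subtract (-16/8295)·h_7 from -12b → 0
  remainder 0.

S(f_2,h_7): leading monomials are coprime, so the S-polynomial reduces to 0 (Buchberger's first criterion).
S(f_3,h_7): leading monomials are coprime, so the S-polynomial reduces to 0 (Buchberger's first criterion).
S(h_4,h_7): lcm = b^3. S = -259b.
  leading term b: subtract (-148/3555)·h_7 from -259b → 0
  remainder 0.

S(h_5,h_7): lcm = b^2. S = -161/2b.
  leading term b: subtract (-46/3555)·h_7 from -161/2b → 0
  remainder 0.

S(h_6,h_7): leading monomials are coprime, so the S-polynomial reduces to 0 (Buchberger's first criterion).
Every S-polynomial of the final basis reduces to 0, so we have a Gröbner basis.
Inter-reduce: drop elements whose leading term is divisible by another's, tail-reduce, and make monic.
Reduced Gröbner basis: {a - 5, b}.

From the last basis element, b = 0, so b takes values in {0}. Each choice, substituted upward through the basis, yields the corresponding point(s) of the solution set.
  b = 0: the earlier basis element becomes a - 5 = 0, giving a = 5 — point (5, 0).
Check: every point annihilates each of the original generators.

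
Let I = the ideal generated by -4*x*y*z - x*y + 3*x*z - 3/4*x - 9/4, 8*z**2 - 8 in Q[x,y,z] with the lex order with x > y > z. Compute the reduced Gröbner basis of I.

f_1 = -4*x*y*z - x*y + 3*x*z - 3/4*x - 9/4, LT = x*y*z.
f_2 = 8*z**2 - 8, LT = z**2.

S(f_1,f_2): lcm = x*y*z**2. S = 1/4*x*y*z + x*y - 3/4*x*z**2 + 3/16*x*z + 9/16*z.
  leading term x*y*z: subtract (-1/16)·f_1 from 1/4*x*y*z + x*y - 3/4*x*z**2 + 3/16*x*z + 9/16*z → 15/16*x*y - 3/4*x*z**2 + 3/8*x*z - 3/64*x + 9/16*z - 9/64
  leading term x*y: no divisor's leading term divides it; move 15/16*x*y to the remainder.
  leading term x*z**2: subtract (-3/32*x)·f_2 from -3/4*x*z**2 + 3/8*x*z - 3/64*x + 9/16*z - 9/64 → 3/8*x*z - 51/64*x + 9/16*z - 9/64
  leading term x*z: no divisor's leading term divides it; move 3/8*x*z to the remainder.
  leading term x: no divisor's leading term divides it; move -51/64*x to the remainder.
  leading term z: no divisor's leading term divides it; move 9/16*z to the remainder.
  leading term 1: no divisor's leading term divides it; move -9/64 to the remainder.
  remainder 15/16*x*y + 3/8*x*z - 51/64*x + 9/16*z - 9/64 ≠ 0; add g_3 = 15/16*x*y + 3/8*x*z - 51/64*x + 9/16*z - 9/64 to the basis.

The other S-polynomials (S(f_1,g_3), S(f_2,g_3)) all reduce to 0 modulo the current basis, so we have a Gröbner basis.
Inter-reduce: drop elements whose leading term is divisible by another's, tail-reduce, and make monic.

G = {x*y + 2/5*x*z - 17/20*x + 3/5*z - 3/20, z**2 - 1}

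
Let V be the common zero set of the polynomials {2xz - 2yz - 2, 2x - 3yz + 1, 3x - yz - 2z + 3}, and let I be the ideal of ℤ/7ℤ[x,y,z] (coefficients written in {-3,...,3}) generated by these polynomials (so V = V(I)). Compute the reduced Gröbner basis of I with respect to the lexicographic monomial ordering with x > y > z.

G = {x - 2, y - 3, z + 1}

f_1 = 2xz - 2yz - 2, LT = xz.
f_2 = 2x - 3yz + 1, LT = x.
f_3 = 3x - yz - 2z + 3, LT = x.

S(f_1,f_2): lcm = xz. S = -2yz² - yz + 3z - 1.
  reduce S modulo (f_1, f_2, f_3):
  remainder -2yz² - yz + 3z - 1 ≠ 0; add g_4 = -2yz² - yz + 3z - 1 to the basis.

S(f_1,f_3): lcm = xz. S = -2yz² - yz + 3z² - z - 1.
  reduce S modulo (f_1, f_2, f_3, g_4):
  remainder 3z² + 3z ≠ 0; add g_5 = 3z² + 3z to the basis.

S(f_2,f_3): lcm = x. S = 3z + 3.
  reduce S modulo (f_1, f_2, f_3, g_4, g_5):
  remainder 3z + 3 ≠ 0; add g_6 = 3z + 3 to the basis.

S(f_1,g_5): lcm = xz². S = -xz - yz² - z.
  reduce S modulo (f_1, f_2, f_3, g_4, g_5, g_6):
  remainder -3y + 2 ≠ 0; add g_7 = -3y + 2 to the basis.

The other S-polynomials (S(f_1,g_4), S(f_2,g_4), S(f_3,g_4), S(f_2,g_5), S(f_3,g_5), S(g_4,g_5), S(f_1,g_6), S(f_2,g_6), S(f_3,g_6), S(g_4,g_6), S(g_5,g_6), S(f_1,g_7), S(f_2,g_7), S(f_3,g_7), S(g_4,g_7), S(g_5,g_7), S(g_6,g_7)) all reduce to 0 modulo the current basis, so we have a Gröbner basis.
Inter-reduce: drop elements whose leading term is divisible by another's, tail-reduce, and make monic.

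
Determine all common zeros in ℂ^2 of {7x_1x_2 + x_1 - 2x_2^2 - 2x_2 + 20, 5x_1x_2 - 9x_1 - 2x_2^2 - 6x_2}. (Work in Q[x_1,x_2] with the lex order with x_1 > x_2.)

Compute a lex Gröbner basis by Buchberger's algorithm.
f_1 = 7x_1x_2 + x_1 - 2x_2^2 - 2x_2 + 20, LT = x_1x_2.
f_2 = 5x_1x_2 - 9x_1 - 2x_2^2 - 6x_2, LT = x_1x_2.

S(f_1,f_2): lcm = x_1x_2. S = 68/35x_1 + 4/35x_2^2 + 32/35x_2 + 20/7.
  reduce S modulo (f_1, f_2):
  remainder 68/35x_1 + 4/35x_2^2 + 32/35x_2 + 20/7 ≠ 0; add h_3 = 68/35x_1 + 4/35x_2^2 + 32/35x_2 + 20/7 to the basis.

S(f_1,h_3): lcm = x_1x_2. S = 1/7x_1 - 1/17x_2^3 - 90/119x_2^2 - 209/119x_2 + 20/7.
  reduce S modulo (f_1, f_2, h_3):
  remainder -1/17x_2^3 - 13/17x_2^2 - 31/17x_2 + 45/17 ≠ 0; add h_4 = -1/17x_2^3 - 13/17x_2^2 - 31/17x_2 + 45/17 to the basis.

The other S-polynomials (S(f_2,h_3), S(f_1,h_4), S(f_2,h_4), S(h_3,h_4)) all reduce to 0 modulo the current basis, so we have a Gröbner basis.
Inter-reduce: drop elements whose leading term is divisible by another's, tail-reduce, and make monic.
Reduced Gröbner basis: {x_1 + 1/17x_2^2 + 8/17x_2 + 25/17, x_2^3 + 13x_2^2 + 31x_2 - 45}.

A lex Gröbner basis eliminates variables successively. Here x_2^3 + 13x_2^2 + 31x_2 - 45 depends only on x_2, with roots {-9, -5, 1}; lifting each root through the earlier basis elements recovers the full solutions.
  x_2 = -9: the earlier basis element becomes x_1 + 2 = 0, giving x_1 = -2 — point (-2, -9).
  x_2 = -5: the earlier basis element becomes x_1 + 10/17 = 0, giving x_1 = -10/17 — point (-10/17, -5).
  x_2 = 1: the earlier basis element becomes x_1 + 2 = 0, giving x_1 = -2 — point (-2, 1).

{(-2, -9), (-10/17, -5), (-2, 1)}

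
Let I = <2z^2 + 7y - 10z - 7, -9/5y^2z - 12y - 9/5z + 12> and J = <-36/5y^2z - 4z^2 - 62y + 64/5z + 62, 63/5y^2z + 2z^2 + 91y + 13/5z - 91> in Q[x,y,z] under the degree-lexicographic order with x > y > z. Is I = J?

Yes, the ideals are equal.

Since reduced Gröbner bases are canonical representatives of ideals under a given ordering, it suffices to compute and compare them.
Buchberger on the first generating set:
f_1 = 2z^2 + 7y - 10z - 7, LT = z^2.
f_2 = -9/5y^2z - 12y - 9/5z + 12, LT = y^2z.

S(f_1,f_2): lcm = y^2z^2. S = 7/2y^3 - 5y^2z - 7/2y^2 - 20/3yz - z^2 + 20/3z.
  leading term y^3: no divisor's leading term divides it; move 7/2y^3 to the remainder.
  leading term y^2z: subtract (25/9)·f_2 from -5y^2z - 7/2y^2 - 20/3yz - z^2 + 20/3z → -7/2y^2 - 20/3yz - z^2 + 100/3y + 35/3z - 100/3
  leading term y^2: no divisor's leading term divides it; move -7/2y^2 to the remainder.
  leading term yz: no divisor's leading term divides it; move -20/3yz to the remainder.
  leading term z^2: subtract (-1/2)·f_1 from -z^2 + 100/3y + 35/3z - 100/3 → 221/6y + 20/3z - 221/6
  leading term y: no divisor's leading term divides it; move 221/6y to the remainder.
  leading term z: no divisor's leading term divides it; move 20/3z to the remainder.
  leading term 1: no divisor's leading term divides it; move -221/6 to the remainder.
  remainder 7/2y^3 - 7/2y^2 - 20/3yz + 221/6y + 20/3z - 221/6 ≠ 0; add g_3 = 7/2y^3 - 7/2y^2 - 20/3yz + 221/6y + 20/3z - 221/6 to the basis.

The other S-polynomials (S(f_1,g_3), S(f_2,g_3)) all reduce to 0 modulo the current basis, so we have a Gröbner basis.
Inter-reduce: drop elements whose leading term is divisible by another's, tail-reduce, and make monic.
Reduced Gröbner basis: {y^3 - y^2 - 40/21yz + 221/21y + 40/21z - 221/21, y^2z + 20/3y + z - 20/3, z^2 + 7/2y - 5z - 7/2}.

Buchberger on the second generating set:
h_1 = -36/5y^2z - 4z^2 - 62y + 64/5z + 62, LT = y^2z.
h_2 = 63/5y^2z + 2z^2 + 91y + 13/5z - 91, LT = y^2z.

S(h_1,h_2): lcm = y^2z. S = 25/63z^2 + 25/18y - 125/63z - 25/18.
  leading term z^2: no divisor's leading term divides it; move 25/63z^2 to the remainder.
  leading term y: no divisor's leading term divides it; move 25/18y to the remainder.
  leading term z: no divisor's leading term divides it; move -125/63z to the remainder.
  leading term 1: no divisor's leading term divides it; move -25/18 to the remainder.
  remainder 25/63z^2 + 25/18y - 125/63z - 25/18 ≠ 0; add k_3 = 25/63z^2 + 25/18y - 125/63z - 25/18 to the basis.

S(h_1,k_3): lcm = y^2z^2. S = -7/2y^3 + 5y^2z + 5/9z^3 + 7/2y^2 + 155/18yz - 16/9z^2 - 155/18z.
  leading term y^3: no divisor's leading term divides it; move -7/2y^3 to the remainder.
  leading term y^2z: subtract (-25/36)·h_1 from 5y^2z + 5/9z^3 + 7/2y^2 + 155/18yz - 16/9z^2 - 155/18z → 5/9z^3 + 7/2y^2 + 155/18yz - 41/9z^2 - 775/18y + 5/18z + 775/18
  leading term z^3: subtract (7/5z)·k_3 from 5/9z^3 + 7/2y^2 + 155/18yz - 41/9z^2 - 775/18y + 5/18z + 775/18 → 7/2y^2 + 20/3yz - 16/9z^2 - 775/18y + 20/9z + 775/18
  leading term y^2: no divisor's leading term divides it; move 7/2y^2 to the remainder.
  leading term yz: no divisor's leading term divides it; move 20/3yz to the remainder.
  leading term z^2: subtract (-112/25)·k_3 from -16/9z^2 - 775/18y + 20/9z + 775/18 → -221/6y - 20/3z + 221/6
  leading term y: no divisor's leading term divides it; move -221/6y to the remainder.
  leading term z: no divisor's leading term divides it; move -20/3z to the remainder.
  leading term 1: no divisor's leading term divides it; move 221/6 to the remainder.
  remainder -7/2y^3 + 7/2y^2 + 20/3yz - 221/6y - 20/3z + 221/6 ≠ 0; add k_4 = -7/2y^3 + 7/2y^2 + 20/3yz - 221/6y - 20/3z + 221/6 to the basis.

The other S-polynomials (S(h_2,k_3), S(h_1,k_4), S(h_2,k_4), S(k_3,k_4)) all reduce to 0 modulo the current basis, so we have a Gröbner basis.
Inter-reduce: drop elements whose leading term is divisible by another's, tail-reduce, and make monic.
Reduced Gröbner basis: {y^3 - y^2 - 40/21yz + 221/21y + 40/21z - 221/21, y^2z + 20/3y + z - 20/3, z^2 + 7/2y - 5z - 7/2}.

Same reduced basis, so the two generating sets span the same ideal.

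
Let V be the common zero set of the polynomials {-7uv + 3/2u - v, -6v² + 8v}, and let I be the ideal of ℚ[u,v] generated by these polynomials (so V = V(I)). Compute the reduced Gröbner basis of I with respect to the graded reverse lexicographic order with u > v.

The reduced Gröbner basis is the canonical form of the ideal for this ordering.

f_1 = -7uv + 3/2u - v, LT = uv.
f_2 = -6v² + 8v, LT = v².

S(f_1,f_2): lcm = uv². S = 47/42uv + 1/7v².
  leading term uv: subtract (-47/294)·f_1 from 47/42uv + 1/7v² → 1/7v² + 47/196u - 47/294v
  leading term v²: subtract (-1/42)·f_2 from 1/7v² + 47/196u - 47/294v → 47/196u + 3/98v
  leading term u: no divisor's leading term divides it; move 47/196u to the remainder.
  leading term v: no divisor's leading term divides it; move 3/98v to the remainder.
  remainder 47/196u + 3/98v ≠ 0; add g_3 = 47/196u + 3/98v to the basis.

The other S-polynomials (S(f_1,g_3), S(f_2,g_3)) all reduce to 0 modulo the current basis, so we have a Gröbner basis.
Inter-reduce: drop elements whose leading term is divisible by another's, tail-reduce, and make monic.

G = {v² - 4/3v, u + 6/47v}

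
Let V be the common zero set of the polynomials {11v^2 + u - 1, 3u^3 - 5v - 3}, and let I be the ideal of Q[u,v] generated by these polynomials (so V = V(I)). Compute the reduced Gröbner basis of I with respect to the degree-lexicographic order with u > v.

G = {u^3 - 5/3v - 1, v^2 + 1/11u - 1/11}

f_1 = 11v^2 + u - 1, LT = v^2.
f_2 = 3u^3 - 5v - 3, LT = u^3.

The S-polynomials (S(f_1,f_2)) all reduce to 0 modulo the current basis, so we have a Gröbner basis.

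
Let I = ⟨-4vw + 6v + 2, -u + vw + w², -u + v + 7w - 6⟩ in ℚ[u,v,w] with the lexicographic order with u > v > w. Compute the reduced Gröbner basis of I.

G = {u + 2w² - 21w + 19, v + 2w² - 14w + 13, w³ - 17/2w² + 17w - 19/2}

This is the nonlinear analogue of row-reducing a linear system.

f_1 = -4vw + 6v + 2, LT = vw.
f_2 = -u + vw + w², LT = u.
f_3 = -u + v + 7w - 6, LT = u.

S(f_2,f_3): lcm = u. S = -vw + v - w² + 7w - 6.
  leading term vw: subtract (¼)·f_1 from -vw + v - w² + 7w - 6 → -½v - w² + 7w - 13/2
  leading term v: no divisor's leading term divides it; move -½v to the remainder.
  leading term w²: no divisor's leading term divides it; move -w² to the remainder.
  leading term w: no divisor's leading term divides it; move 7w to the remainder.
  leading term 1: no divisor's leading term divides it; move -13/2 to the remainder.
  remainder -½v - w² + 7w - 13/2 ≠ 0; add g_4 = -½v - w² + 7w - 13/2 to the basis.

S(f_1,g_4): lcm = vw. S = -3/2v - 2w³ + 14w² - 13w - ½.
  leading term v: subtract (3)·g_4 from -3/2v - 2w³ + 14w² - 13w - ½ → -2w³ + 17w² - 34w + 19
  leading term w³: no divisor's leading term divides it; move -2w³ to the remainder.
  leading term w²: no divisor's leading term divides it; move 17w² to the remainder.
  leading term w: no divisor's leading term divides it; move -34w to the remainder.
  leading term 1: no divisor's leading term divides it; move 19 to the remainder.
  remainder -2w³ + 17w² - 34w + 19 ≠ 0; add g_5 = -2w³ + 17w² - 34w + 19 to the basis.

The other S-polynomials (S(f_1,f_2), S(f_1,f_3), S(f_2,g_4), S(f_3,g_4), S(f_1,g_5), S(f_2,g_5), S(f_3,g_5), S(g_4,g_5)) all reduce to 0 modulo the current basis, so we have a Gröbner basis.
Inter-reduce: drop elements whose leading term is divisible by another's, tail-reduce, and make monic.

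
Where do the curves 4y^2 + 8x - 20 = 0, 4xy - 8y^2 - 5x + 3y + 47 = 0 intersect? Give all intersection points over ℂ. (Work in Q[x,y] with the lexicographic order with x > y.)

Compute a lex Gröbner basis by Buchberger's algorithm.
f_1 = 8x + 4y^2 - 20, LT = x.
f_2 = 4xy - 5x - 8y^2 + 3y + 47, LT = xy.

S(f_1,f_2): lcm = xy. S = 5/4x + 1/2y^3 + 2y^2 - 13/4y - 47/4.
  leading term x: subtract (5/32)·f_1 from 5/4x + 1/2y^3 + 2y^2 - 13/4y - 47/4 → 1/2y^3 + 11/8y^2 - 13/4y - 69/8
  leading term y^3: no divisor's leading term divides it; move 1/2y^3 to the remainder.
  leading term y^2: no divisor's leading term divides it; move 11/8y^2 to the remainder.
  leading term y: no divisor's leading term divides it; move -13/4y to the remainder.
  leading term 1: no divisor's leading term divides it; move -69/8 to the remainder.
  remainder 1/2y^3 + 11/8y^2 - 13/4y - 69/8 ≠ 0; add h_3 = 1/2y^3 + 11/8y^2 - 13/4y - 69/8 to the basis.

S(f_1,h_3): leading monomials are coprime, so the S-polynomial reduces to 0 (Buchberger's first criterion).
S(f_2,h_3): lcm = xy^3. S = -4xy^2 + 13/2xy + 69/4x - 2y^4 + 3/4y^3 + 47/4y^2.
  leading term xy^2: subtract (-1/2y^2)·f_1 from -4xy^2 + 13/2xy + 69/4x - 2y^4 + 3/4y^3 + 47/4y^2 → 13/2xy + 69/4x + 3/4y^3 + 7/4y^2
  leading term xy: subtract (13/16y)·f_1 from 13/2xy + 69/4x + 3/4y^3 + 7/4y^2 → 69/4x - 5/2y^3 + 7/4y^2 + 65/4y
  leading term x: subtract (69/32)·f_1 from 69/4x - 5/2y^3 + 7/4y^2 + 65/4y → -5/2y^3 - 55/8y^2 + 65/4y + 345/8
  leading term y^3: subtract (-5)·h_3 from -5/2y^3 - 55/8y^2 + 65/4y + 345/8 → 0
  remainder 0.

Every S-polynomial of the final basis reduces to 0, so we have a Gröbner basis.
Inter-reduce: drop elements whose leading term is divisible by another's, tail-reduce, and make monic.
Reduced Gröbner basis: {x + 1/2y^2 - 5/2, y^3 + 11/4y^2 - 13/2y - 69/4}.

The lex basis is triangular: the last element involves only y. Solving y^3 + 11/4y^2 - 13/2y - 69/4 = 0 gives y ∈ {-3, 1/8 - 3*sqrt(41)/8, 1/8 + 3*sqrt(41)/8}; substituting each value into the earlier elements determines the remaining variables.
  y = -3: the earlier basis element becomes x + 2 = 0, giving x = -2 — point (-2, -3).
  y = 1/8 - 3*sqrt(41)/8: the earlier basis element becomes x - 3*sqrt(41)/64 + 25/64 = 0, giving x = -25/64 + 3*sqrt(41)/64 — point (-25/64 + 3*sqrt(41)/64, 1/8 - 3*sqrt(41)/8).
  y = 1/8 + 3*sqrt(41)/8: the earlier basis element becomes x + 3*sqrt(41)/64 + 25/64 = 0, giving x = -25/64 - 3*sqrt(41)/64 — point (-25/64 - 3*sqrt(41)/64, 1/8 + 3*sqrt(41)/8).
Each listed point satisfies every original equation (direct substitution).

{(-2, -3), (-25/64 + 3*sqrt(41)/64, 1/8 - 3*sqrt(41)/8), (-25/64 - 3*sqrt(41)/64, 1/8 + 3*sqrt(41)/8)}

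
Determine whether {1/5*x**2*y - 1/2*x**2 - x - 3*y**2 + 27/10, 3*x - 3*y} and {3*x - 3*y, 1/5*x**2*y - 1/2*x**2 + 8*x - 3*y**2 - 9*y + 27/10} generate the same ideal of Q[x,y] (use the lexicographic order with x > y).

Yes, the ideals are equal.

Two ideals are equal iff their reduced Gröbner bases coincide (the reduced basis is unique for a fixed ordering).
Buchberger on the first generating set:
f_1 = 1/5*x**2*y - 1/2*x**2 - x - 3*y**2 + 27/10, LT = x**2*y.
f_2 = 3*x - 3*y, LT = x.

S(f_1,f_2): lcm = x**2*y. S = -5/2*x**2 + x*y**2 - 5*x - 15*y**2 + 27/2.
  reduce S modulo (f_1, f_2):
  remainder y**3 - 35/2*y**2 - 5*y + 27/2 ≠ 0; add g_3 = y**3 - 35/2*y**2 - 5*y + 27/2 to the basis.

The other S-polynomials (S(f_1,g_3), S(f_2,g_3)) all reduce to 0 modulo the current basis, so we have a Gröbner basis.
Inter-reduce: drop elements whose leading term is divisible by another's, tail-reduce, and make monic.
Reduced Gröbner basis: {x - y, y**3 - 35/2*y**2 - 5*y + 27/2}.

Buchberger on the second generating set:
h_1 = 3*x - 3*y, LT = x.
h_2 = 1/5*x**2*y - 1/2*x**2 + 8*x - 3*y**2 - 9*y + 27/10, LT = x**2*y.

S(h_1,h_2): lcm = x**2*y. S = 5/2*x**2 - x*y**2 - 40*x + 15*y**2 + 45*y - 27/2.
  reduce S modulo (h_1, h_2):
  remainder -y**3 + 35/2*y**2 + 5*y - 27/2 ≠ 0; add k_3 = -y**3 + 35/2*y**2 + 5*y - 27/2 to the basis.

The other S-polynomials (S(h_1,k_3), S(h_2,k_3)) all reduce to 0 modulo the current basis, so we have a Gröbner basis.
Inter-reduce: drop elements whose leading term is divisible by another's, tail-reduce, and make monic.
Reduced Gröbner basis: {x - y, y**3 - 35/2*y**2 - 5*y + 27/2}.

The two bases agree; hence the ideals are identical.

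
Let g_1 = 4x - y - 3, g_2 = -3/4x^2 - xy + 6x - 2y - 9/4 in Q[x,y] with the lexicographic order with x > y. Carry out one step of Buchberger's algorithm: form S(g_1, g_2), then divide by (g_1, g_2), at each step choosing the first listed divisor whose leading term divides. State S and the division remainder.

S(g_1, g_2) = -19/12xy + 29/4x - 8/3y - 3; remainder on division = -19/48y^2 - 49/24y + 39/16.

lcm(LM(g_1), LM(g_2)) = x^2.
S = (lcm/LT(g_1))·g_1 − (lcm/LT(g_2))·g_2 = -19/12xy + 29/4x - 8/3y - 3.
Reduce S modulo (g_1, g_2) in that order:
  leading term xy: subtract (-19/48y)·g_1 from -19/12xy + 29/4x - 8/3y - 3 → 29/4x - 19/48y^2 - 185/48y - 3
  leading term x: subtract (29/16)·g_1 from 29/4x - 19/48y^2 - 185/48y - 3 → -19/48y^2 - 49/24y + 39/16
  leading term y^2: no divisor's leading term divides it; move -19/48y^2 to the remainder.
  leading term y: no divisor's leading term divides it; move -49/24y to the remainder.
  leading term 1: no divisor's leading term divides it; move 39/16 to the remainder.
The remainder -19/48y^2 - 49/24y + 39/16 is nonzero, so it would be added as the next basis element.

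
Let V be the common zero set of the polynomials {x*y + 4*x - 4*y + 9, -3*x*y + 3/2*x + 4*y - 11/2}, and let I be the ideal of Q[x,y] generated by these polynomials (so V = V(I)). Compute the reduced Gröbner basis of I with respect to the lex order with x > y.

G = {x - 16/27*y + 43/27, y**2 - 87/16*y + 71/16}

f_1 = x*y + 4*x - 4*y + 9, LT = x*y.
f_2 = -3*x*y + 3/2*x + 4*y - 11/2, LT = x*y.

S(f_1,f_2): lcm = x*y. S = 9/2*x - 8/3*y + 43/6.
  leading term x: no divisor's leading term divides it; move 9/2*x to the remainder.
  leading term y: no divisor's leading term divides it; move -8/3*y to the remainder.
  leading term 1: no divisor's leading term divides it; move 43/6 to the remainder.
  remainder 9/2*x - 8/3*y + 43/6 ≠ 0; add g_3 = 9/2*x - 8/3*y + 43/6 to the basis.

S(f_1,g_3): lcm = x*y. S = 4*x + 16/27*y**2 - 151/27*y + 9.
  leading term x: subtract (8/9)·g_3 from 4*x + 16/27*y**2 - 151/27*y + 9 → 16/27*y**2 - 29/9*y + 71/27
  leading term y**2: no divisor's leading term divides it; move 16/27*y**2 to the remainder.
  leading term y: no divisor's leading term divides it; move -29/9*y to the remainder.
  leading term 1: no divisor's leading term divides it; move 71/27 to the remainder.
  remainder 16/27*y**2 - 29/9*y + 71/27 ≠ 0; add g_4 = 16/27*y**2 - 29/9*y + 71/27 to the basis.

S(f_2,g_3): lcm = x*y. S = -1/2*x + 16/27*y**2 - 79/27*y + 11/6.
  leading term x: subtract (-1/9)·g_3 from -1/2*x + 16/27*y**2 - 79/27*y + 11/6 → 16/27*y**2 - 29/9*y + 71/27
  leading term y**2: subtract (1)·g_4 from 16/27*y**2 - 29/9*y + 71/27 → 0
  remainder 0.

S(f_1,g_4): lcm = x*y**2. S = 151/16*x*y - 71/16*x - 4*y**2 + 9*y.
  leading term x*y: subtract (151/16)·f_1 from 151/16*x*y - 71/16*x - 4*y**2 + 9*y → -675/16*x - 4*y**2 + 187/4*y - 1359/16
  leading term x: subtract (-75/8)·g_3 from -675/16*x - 4*y**2 + 187/4*y - 1359/16 → -4*y**2 + 87/4*y - 71/4
  leading term y**2: subtract (-27/4)·g_4 from -4*y**2 + 87/4*y - 71/4 → 0
  remainder 0.

S(f_2,g_4): lcm = x*y**2. S = 79/16*x*y - 71/16*x - 4/3*y**2 + 11/6*y.
  leading term x*y: subtract (79/16)·f_1 from 79/16*x*y - 71/16*x - 4/3*y**2 + 11/6*y → -387/16*x - 4/3*y**2 + 259/12*y - 711/16
  leading term x: subtract (-43/8)·g_3 from -387/16*x - 4/3*y**2 + 259/12*y - 711/16 → -4/3*y**2 + 29/4*y - 71/12
  leading term y**2: subtract (-9/4)·g_4 from -4/3*y**2 + 29/4*y - 71/12 → 0
  remainder 0.

S(g_3,g_4): leading monomials are coprime, so the S-polynomial reduces to 0 (Buchberger's first criterion).
Every S-polynomial of the final basis reduces to 0, so we have a Gröbner basis.
Inter-reduce: drop elements whose leading term is divisible by another's, tail-reduce, and make monic.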